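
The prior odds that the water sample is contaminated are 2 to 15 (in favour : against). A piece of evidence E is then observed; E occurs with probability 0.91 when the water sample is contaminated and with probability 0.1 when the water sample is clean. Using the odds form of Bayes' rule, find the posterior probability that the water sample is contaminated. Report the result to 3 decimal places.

Posterior probability ≈ 0.548

Prior odds = 2/15 = 0.13333. In log-odds, ln(0.13333) = -2.0149.
Add log likelihood ratio: ln(9.1000) = 2.2083.
Posterior log-odds = 0.19337, so posterior odds = exp(0.19337) = 1.2133. Converting, P(H|E) = 1.2133/2.2133 = 0.548.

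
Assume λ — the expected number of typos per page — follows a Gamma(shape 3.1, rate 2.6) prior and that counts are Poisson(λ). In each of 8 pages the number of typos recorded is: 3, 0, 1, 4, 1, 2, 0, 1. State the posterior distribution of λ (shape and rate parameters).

The Poisson likelihood adds the total count to the shape and the number of exposure periods to the rate. Here ∑xᵢ = 12 and n = 8, so shape 3.1→15.1 and rate 2.6→10.6.

Posterior: Gamma(shape=15.1, rate=10.6)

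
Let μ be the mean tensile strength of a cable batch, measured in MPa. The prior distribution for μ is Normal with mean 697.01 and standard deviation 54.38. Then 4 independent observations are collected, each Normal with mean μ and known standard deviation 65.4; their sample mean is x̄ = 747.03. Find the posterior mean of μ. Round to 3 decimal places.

With known σ, the Normal prior is conjugate. Weight on the data is w = (n/σ²)/(n/σ² + 1/τ₀²) = 0.00093520/(0.00093520+0.00033816) = 0.73444.
Posterior mean = w·x̄ + (1−w)·μ₀ = 0.73444·747.03 + 0.26556·697.01 = 733.746.

Posterior mean ≈ 733.746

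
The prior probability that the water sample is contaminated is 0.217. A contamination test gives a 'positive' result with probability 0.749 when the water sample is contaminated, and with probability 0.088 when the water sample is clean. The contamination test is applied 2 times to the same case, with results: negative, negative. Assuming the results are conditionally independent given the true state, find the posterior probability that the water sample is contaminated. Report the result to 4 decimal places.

Posterior P(H) ≈ 0.0206

With H the event that the water sample is contaminated, the joint likelihood of the observed sequence is P(data|H) = 0.251·0.251 = 0.063001 and P(data|¬H) = 0.912·0.912 = 0.83174.
Bayes: P(H|data) = 0.217·0.063001 / (0.217·0.063001 + 0.783·0.83174) = 0.013671/0.66493 = 0.0206.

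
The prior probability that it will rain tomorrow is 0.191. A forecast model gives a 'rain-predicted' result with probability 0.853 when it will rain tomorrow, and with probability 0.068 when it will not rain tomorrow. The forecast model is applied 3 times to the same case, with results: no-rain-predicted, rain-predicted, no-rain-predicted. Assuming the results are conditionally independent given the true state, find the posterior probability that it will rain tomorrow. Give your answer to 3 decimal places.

Let H be the event that it will rain tomorrow; start with P(H) = 0.191. P('rain-predicted'|H) = 0.853, P('rain-predicted'|¬H) = 0.068.
Update on result 1 ('no-rain-predicted'): P(H) ← 0.147·0.1910 / (0.147·0.1910 + 0.932·0.8090) = 0.028077/0.78207 = 0.0359.
Update on result 2 ('rain-predicted'): P(H) ← 0.853·0.0359 / (0.853·0.0359 + 0.068·0.9641) = 0.030624/0.096182 = 0.3184.
Update on result 3 ('no-rain-predicted'): P(H) ← 0.147·0.3184 / (0.147·0.3184 + 0.932·0.6816) = 0.046804/0.68206 = 0.0686.

Posterior P(H) ≈ 0.069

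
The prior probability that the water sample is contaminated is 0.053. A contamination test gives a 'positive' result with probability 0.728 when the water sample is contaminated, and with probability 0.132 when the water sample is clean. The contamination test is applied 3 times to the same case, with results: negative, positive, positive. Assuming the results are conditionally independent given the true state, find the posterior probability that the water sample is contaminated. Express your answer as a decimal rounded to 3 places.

With H the event that the water sample is contaminated, the joint likelihood of the observed sequence is P(data|H) = 0.272·0.728·0.728 = 0.14416 and P(data|¬H) = 0.868·0.132·0.132 = 0.015124.
Bayes: P(H|data) = 0.053·0.14416 / (0.053·0.14416 + 0.947·0.015124) = 0.0076402/0.021963 = 0.3479.

Posterior P(H) ≈ 0.348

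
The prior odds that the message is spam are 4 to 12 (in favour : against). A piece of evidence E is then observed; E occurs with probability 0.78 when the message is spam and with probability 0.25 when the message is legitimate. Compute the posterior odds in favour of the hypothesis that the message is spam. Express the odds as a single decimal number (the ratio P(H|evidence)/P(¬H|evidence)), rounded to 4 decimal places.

Posterior odds ≈ 1.0400

Prior odds = 4/12 = 0.33333. In log-odds, ln(0.33333) = -1.0986.
Add log likelihood ratio: ln(3.1200) = 1.1378.
Posterior log-odds = 0.039221, so posterior odds = exp(0.039221) = 1.0400.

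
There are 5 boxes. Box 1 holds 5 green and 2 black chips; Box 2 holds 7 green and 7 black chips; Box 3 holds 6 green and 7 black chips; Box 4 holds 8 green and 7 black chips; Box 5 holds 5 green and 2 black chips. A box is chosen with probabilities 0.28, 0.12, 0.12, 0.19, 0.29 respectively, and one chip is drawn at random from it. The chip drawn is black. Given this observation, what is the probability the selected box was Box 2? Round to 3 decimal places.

Posterior probability ≈ 0.160

Tabulate prior·likelihood by source: [1] prior 0.28, lik 0.2857, product 0.08000; [2] prior 0.12, lik 0.5, product 0.06000; [3] prior 0.12, lik 0.5385, product 0.06462; [4] prior 0.19, lik 0.4667, product 0.08867; [5] prior 0.29, lik 0.2857, product 0.08286.
Normalizing constant = 0.37614; the posterior for Box 2 is its product over the sum, 0.06000/0.37614 = 0.160.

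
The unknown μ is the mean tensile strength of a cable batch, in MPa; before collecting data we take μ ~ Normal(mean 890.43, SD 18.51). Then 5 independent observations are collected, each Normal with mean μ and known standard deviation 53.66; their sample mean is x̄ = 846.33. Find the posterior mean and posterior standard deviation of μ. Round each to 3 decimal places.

Posterior mean ≈ 873.980; posterior SD ≈ 14.657

Prior precision 1/τ₀² = 1/18.51² = 0.00291868; data precision n/σ² = 5/53.66² = 0.00173648.
Posterior precision = 0.00291868 + 0.00173648 = 0.00465516, giving posterior SD = 1/√0.00465516 = 14.657.
Posterior mean = (0.00291868·890.43 + 0.00173648·846.33) / 0.00465516 = 873.980.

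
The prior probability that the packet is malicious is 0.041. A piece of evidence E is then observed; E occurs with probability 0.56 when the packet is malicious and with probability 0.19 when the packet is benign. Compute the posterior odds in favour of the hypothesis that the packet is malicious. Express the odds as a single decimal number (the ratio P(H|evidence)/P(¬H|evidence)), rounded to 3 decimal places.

Posterior odds ≈ 0.126

Prior odds = 0.041/(1−0.041) = 0.042753. In log-odds, ln(0.042753) = -3.1523.
Add log likelihood ratio: ln(2.9474) = 1.0809.
Posterior log-odds = -2.0714, so posterior odds = exp(-2.0714) = 0.12601.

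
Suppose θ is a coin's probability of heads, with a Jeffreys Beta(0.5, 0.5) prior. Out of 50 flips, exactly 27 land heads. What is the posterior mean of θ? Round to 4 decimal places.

Posterior mean ≈ 0.5392

Observing 27 successes and 23 failures updates Beta(0.5, 0.5) by adding the success and failure counts to the two shape parameters: α = 0.5+27 = 27.5, β = 0.5+23 = 23.5.
Posterior mean = α/(α+β) = 27.5/51 = 0.5392.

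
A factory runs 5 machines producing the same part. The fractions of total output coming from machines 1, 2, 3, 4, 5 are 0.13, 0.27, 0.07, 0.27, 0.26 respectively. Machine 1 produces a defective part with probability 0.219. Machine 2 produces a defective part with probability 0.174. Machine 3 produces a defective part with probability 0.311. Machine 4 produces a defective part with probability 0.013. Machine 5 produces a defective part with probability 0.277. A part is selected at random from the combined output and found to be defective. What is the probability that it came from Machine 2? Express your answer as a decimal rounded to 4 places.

Posterior probability ≈ 0.2720

Tabulate prior·likelihood by source: [1] prior 0.13, lik 0.219, product 0.02847; [2] prior 0.27, lik 0.174, product 0.04698; [3] prior 0.07, lik 0.311, product 0.02177; [4] prior 0.27, lik 0.013, product 0.003510; [5] prior 0.26, lik 0.277, product 0.07202.
Normalizing constant = 0.17275; the posterior for Machine 2 is its product over the sum, 0.04698/0.17275 = 0.2720.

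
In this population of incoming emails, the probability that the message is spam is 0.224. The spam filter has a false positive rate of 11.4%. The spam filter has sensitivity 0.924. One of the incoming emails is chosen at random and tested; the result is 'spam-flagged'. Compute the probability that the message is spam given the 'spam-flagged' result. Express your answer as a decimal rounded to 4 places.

Let H be the event that the message is spam. P(H) = 0.224, so P(¬H) = 0.776. With E the 'spam-flagged' result, P(E|H) = 0.924 and P(E|¬H) = 0.114.
P(E) = 0.924·0.224 + 0.114·0.776 = 0.20698 + 0.088464 = 0.29544.
By Bayes' theorem, P(H|E) = 0.20698 / 0.29544 = 0.7006.

P(H | E) ≈ 0.7006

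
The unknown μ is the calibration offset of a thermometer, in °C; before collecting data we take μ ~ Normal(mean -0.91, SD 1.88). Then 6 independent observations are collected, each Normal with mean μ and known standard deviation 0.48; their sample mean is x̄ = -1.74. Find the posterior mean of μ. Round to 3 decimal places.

With known σ, the Normal prior is conjugate. Weight on the data is w = (n/σ²)/(n/σ² + 1/τ₀²) = 26.0417/(26.0417+0.282933) = 0.98925.
Posterior mean = w·x̄ + (1−w)·μ₀ = 0.98925·-1.74 + 0.010748·-0.91 = -1.731.

Posterior mean ≈ -1.731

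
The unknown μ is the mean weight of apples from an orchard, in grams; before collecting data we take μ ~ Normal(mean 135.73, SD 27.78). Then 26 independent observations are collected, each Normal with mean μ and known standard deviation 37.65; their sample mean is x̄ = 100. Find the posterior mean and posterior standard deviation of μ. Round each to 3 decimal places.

With known σ, the Normal prior is conjugate. Weight on the data is w = (n/σ²)/(n/σ² + 1/τ₀²) = 0.0183419/(0.0183419+0.00129579) = 0.93401.
Posterior mean = w·x̄ + (1−w)·μ₀ = 0.93401·100 + 0.065985·135.73 = 102.358. Posterior variance = 1/(0.0183419+0.00129579) = 50.9226, so SD = 7.136.

Posterior mean ≈ 102.358; posterior SD ≈ 7.136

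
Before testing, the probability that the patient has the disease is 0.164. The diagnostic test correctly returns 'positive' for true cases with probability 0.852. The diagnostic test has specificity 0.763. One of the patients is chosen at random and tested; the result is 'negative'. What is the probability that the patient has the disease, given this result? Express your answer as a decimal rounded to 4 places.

P(H | E) ≈ 0.0367

Let H be the event that the patient has the disease. P(H) = 0.164, so P(¬H) = 0.836. With E the 'negative' result, P(E|H) = 0.148 and P(E|¬H) = 0.763.
P(E) = 0.148·0.164 + 0.763·0.836 = 0.024272 + 0.63787 = 0.66214.
By Bayes' theorem, P(H|E) = 0.024272 / 0.66214 = 0.0367.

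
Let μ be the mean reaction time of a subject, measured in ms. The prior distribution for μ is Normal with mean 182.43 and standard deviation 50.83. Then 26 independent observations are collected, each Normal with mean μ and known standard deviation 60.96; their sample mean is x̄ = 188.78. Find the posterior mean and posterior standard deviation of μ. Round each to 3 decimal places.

With known σ, the Normal prior is conjugate. Weight on the data is w = (n/σ²)/(n/σ² + 1/τ₀²) = 0.00699654/(0.00699654+0.00038704) = 0.94758.
Posterior mean = w·x̄ + (1−w)·μ₀ = 0.94758·188.78 + 0.052419·182.43 = 188.447. Posterior variance = 1/(0.00699654+0.00038704) = 135.436, so SD = 11.638.

Posterior mean ≈ 188.447; posterior SD ≈ 11.638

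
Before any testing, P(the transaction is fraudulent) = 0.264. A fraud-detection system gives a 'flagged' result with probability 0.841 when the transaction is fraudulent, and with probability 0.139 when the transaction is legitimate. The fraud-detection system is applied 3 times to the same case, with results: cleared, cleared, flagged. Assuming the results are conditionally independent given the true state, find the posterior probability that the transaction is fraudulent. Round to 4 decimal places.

Let H be the event that the transaction is fraudulent; start with P(H) = 0.264. P('flagged'|H) = 0.841, P('flagged'|¬H) = 0.139.
Update on result 1 ('cleared'): P(H) ← 0.159·0.2640 / (0.159·0.2640 + 0.861·0.7360) = 0.041976/0.67567 = 0.0621.
Update on result 2 ('cleared'): P(H) ← 0.159·0.0621 / (0.159·0.0621 + 0.861·0.9379) = 0.0098778/0.81739 = 0.0121.
Update on result 3 ('flagged'): P(H) ← 0.841·0.0121 / (0.841·0.0121 + 0.139·0.9879) = 0.010163/0.14748 = 0.0689.

Posterior P(H) ≈ 0.0689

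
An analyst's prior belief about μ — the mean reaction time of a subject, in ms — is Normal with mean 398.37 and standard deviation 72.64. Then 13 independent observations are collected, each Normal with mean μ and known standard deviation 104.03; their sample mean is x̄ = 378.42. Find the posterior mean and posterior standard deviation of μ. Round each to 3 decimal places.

With known σ, the Normal prior is conjugate. Weight on the data is w = (n/σ²)/(n/σ² + 1/τ₀²) = 0.00120123/(0.00120123+0.00018952) = 0.86373.
Posterior mean = w·x̄ + (1−w)·μ₀ = 0.86373·378.42 + 0.13627·398.37 = 381.139. Posterior variance = 1/(0.00120123+0.00018952) = 719.038, so SD = 26.815.

Posterior mean ≈ 381.139; posterior SD ≈ 26.815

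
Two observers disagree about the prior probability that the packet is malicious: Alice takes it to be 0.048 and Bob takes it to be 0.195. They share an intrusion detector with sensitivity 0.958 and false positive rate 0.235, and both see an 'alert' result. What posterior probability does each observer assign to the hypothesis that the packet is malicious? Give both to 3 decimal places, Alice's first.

Alice: 0.170; Bob: 0.497

P('+'|H) = 0.958, P('+'|¬H) = 0.235.
Alice: numerator 0.958·0.048 = 0.045984; evidence = 0.045984+0.235·0.952 = 0.26970; posterior = 0.170.
Bob: numerator 0.958·0.195 = 0.18681; evidence = 0.18681+0.235·0.805 = 0.37599; posterior = 0.497.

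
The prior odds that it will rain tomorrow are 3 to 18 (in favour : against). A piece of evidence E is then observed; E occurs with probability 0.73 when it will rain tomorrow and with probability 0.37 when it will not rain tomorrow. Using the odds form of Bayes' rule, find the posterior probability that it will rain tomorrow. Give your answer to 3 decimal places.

Posterior probability ≈ 0.247

Prior odds = 3/18 = 0.16667. In log-odds, ln(0.16667) = -1.7918.
Add log likelihood ratio: ln(1.9730) = 0.67954.
Posterior log-odds = -1.1122, so posterior odds = exp(-1.1122) = 0.32883. Converting, P(H|E) = 0.32883/1.3288 = 0.247.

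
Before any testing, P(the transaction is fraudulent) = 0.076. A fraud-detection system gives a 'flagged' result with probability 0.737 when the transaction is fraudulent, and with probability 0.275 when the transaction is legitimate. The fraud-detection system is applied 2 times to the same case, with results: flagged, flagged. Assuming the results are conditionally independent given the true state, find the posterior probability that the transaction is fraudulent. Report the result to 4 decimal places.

Let H be the event that the transaction is fraudulent; start with P(H) = 0.076. P('flagged'|H) = 0.737, P('flagged'|¬H) = 0.275.
Update on result 1 ('flagged'): P(H) ← 0.737·0.0760 / (0.737·0.0760 + 0.275·0.9240) = 0.056012/0.31011 = 0.1806.
Update on result 2 ('flagged'): P(H) ← 0.737·0.1806 / (0.737·0.1806 + 0.275·0.8194) = 0.13312/0.35845 = 0.3714.

Posterior P(H) ≈ 0.3714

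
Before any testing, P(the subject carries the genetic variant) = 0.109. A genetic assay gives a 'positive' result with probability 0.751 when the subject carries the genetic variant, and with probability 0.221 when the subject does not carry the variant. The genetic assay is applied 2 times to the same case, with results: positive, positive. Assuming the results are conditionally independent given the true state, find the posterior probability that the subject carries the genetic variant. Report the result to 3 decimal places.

Let H be the event that the subject carries the genetic variant; start with P(H) = 0.109. P('positive'|H) = 0.751, P('positive'|¬H) = 0.221.
Update on result 1 ('positive'): P(H) ← 0.751·0.1090 / (0.751·0.1090 + 0.221·0.8910) = 0.081859/0.27877 = 0.2936.
Update on result 2 ('positive'): P(H) ← 0.751·0.2936 / (0.751·0.2936 + 0.221·0.7064) = 0.22053/0.37663 = 0.5855.

Posterior P(H) ≈ 0.586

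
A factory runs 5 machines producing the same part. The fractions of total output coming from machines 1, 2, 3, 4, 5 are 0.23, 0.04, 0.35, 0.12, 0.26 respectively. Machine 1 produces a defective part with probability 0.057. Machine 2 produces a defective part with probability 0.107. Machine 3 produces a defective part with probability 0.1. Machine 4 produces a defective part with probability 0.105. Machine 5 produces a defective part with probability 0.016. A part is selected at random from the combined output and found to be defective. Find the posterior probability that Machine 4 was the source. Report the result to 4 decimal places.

P(defective|M1) = 0.057; P(defective|M2) = 0.107; P(defective|M3) = 0.1; P(defective|M4) = 0.105; P(defective|M5) = 0.016.
Prior × likelihood for each source: 0.23·0.057=0.01311, 0.04·0.107=0.004280, 0.35·0.1=0.03500, 0.12·0.105=0.01260, 0.26·0.016=0.004160. Summing gives P(defective) = 0.069150.
P(Machine 4 | defective) = 0.01260 / 0.069150 = 0.1822.

Posterior probability ≈ 0.1822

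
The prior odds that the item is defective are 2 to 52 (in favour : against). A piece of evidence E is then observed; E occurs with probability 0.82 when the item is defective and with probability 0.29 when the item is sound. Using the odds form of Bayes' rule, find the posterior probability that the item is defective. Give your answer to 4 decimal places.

Posterior probability ≈ 0.0981

Prior odds = 2/52 = 0.038462. In log-odds, ln(0.038462) = -3.2581.
Add log likelihood ratio: ln(2.8276) = 1.0394.
Posterior log-odds = -2.2187, so posterior odds = exp(-2.2187) = 0.10875. Converting, P(H|E) = 0.10875/1.1088 = 0.0981.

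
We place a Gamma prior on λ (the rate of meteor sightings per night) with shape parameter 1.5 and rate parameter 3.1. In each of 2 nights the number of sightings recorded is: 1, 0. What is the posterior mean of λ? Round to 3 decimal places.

Posterior mean ≈ 0.490

The Poisson likelihood adds the total count to the shape and the number of exposure periods to the rate. Here ∑xᵢ = 1 and n = 2, so shape 1.5→2.5 and rate 3.1→5.1.
Posterior mean = shape/rate = 2.5/5.1 = 0.490.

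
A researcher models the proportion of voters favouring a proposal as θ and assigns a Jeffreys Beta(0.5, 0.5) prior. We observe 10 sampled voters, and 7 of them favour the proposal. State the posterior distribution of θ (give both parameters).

Posterior: Beta(7.5, 3.5)

Observing 7 successes and 3 failures updates Beta(0.5, 0.5) by adding the success and failure counts to the two shape parameters: α = 0.5+7 = 7.5, β = 0.5+3 = 3.5.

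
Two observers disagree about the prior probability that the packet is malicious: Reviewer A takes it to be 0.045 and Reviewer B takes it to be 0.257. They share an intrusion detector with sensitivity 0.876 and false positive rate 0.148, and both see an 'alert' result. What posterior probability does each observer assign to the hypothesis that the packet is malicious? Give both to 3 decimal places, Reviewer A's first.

Reviewer A: 0.218; Reviewer B: 0.672

The likelihood ratio for an 'alert' result is 0.876/0.148 = 5.9189.
Reviewer A: prior odds 0.045/0.955 = 0.047120; posterior odds 0.27890; posterior probability 0.218.
Reviewer B: prior odds 0.257/0.743 = 0.34590; posterior odds 2.0473; posterior probability 0.672.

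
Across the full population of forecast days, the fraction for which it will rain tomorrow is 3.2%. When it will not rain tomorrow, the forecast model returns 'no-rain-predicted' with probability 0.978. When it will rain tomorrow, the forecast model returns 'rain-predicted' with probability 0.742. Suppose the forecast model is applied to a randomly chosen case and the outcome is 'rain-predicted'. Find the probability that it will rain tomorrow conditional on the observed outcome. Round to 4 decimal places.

Write H for 'it will rain tomorrow'. Prior odds H:¬H = 0.032/0.968 = 0.033058. For the 'rain-predicted' outcome, the likelihood ratio is 0.742/0.022 = 33.727.
Posterior odds = 0.033058 × 33.727 = 1.1150, so P(H|E) = 1.1150/(1+1.1150) = 0.5272.

P(H | E) ≈ 0.5272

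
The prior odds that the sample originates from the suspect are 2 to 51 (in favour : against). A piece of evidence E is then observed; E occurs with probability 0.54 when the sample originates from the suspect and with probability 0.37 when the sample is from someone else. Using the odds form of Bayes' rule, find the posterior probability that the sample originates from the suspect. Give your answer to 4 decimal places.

Prior odds = 2/51 = 0.039216. In log-odds, ln(0.039216) = -3.2387.
Add log likelihood ratio: ln(1.4595) = 0.37807.
Posterior log-odds = -2.8606, so posterior odds = exp(-2.8606) = 0.057234. Converting, P(H|E) = 0.057234/1.0572 = 0.0541.

Posterior probability ≈ 0.0541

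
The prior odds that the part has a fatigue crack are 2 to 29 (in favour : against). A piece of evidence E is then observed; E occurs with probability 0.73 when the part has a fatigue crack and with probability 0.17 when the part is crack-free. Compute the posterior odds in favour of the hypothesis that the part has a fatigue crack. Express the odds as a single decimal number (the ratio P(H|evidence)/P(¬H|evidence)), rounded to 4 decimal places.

Posterior odds ≈ 0.2961

Prior odds = 2/29 = 0.068966. In log-odds, ln(0.068966) = -2.6741.
Add log likelihood ratio: ln(4.2941) = 1.4572.
Posterior log-odds = -1.2169, so posterior odds = exp(-1.2169) = 0.29615.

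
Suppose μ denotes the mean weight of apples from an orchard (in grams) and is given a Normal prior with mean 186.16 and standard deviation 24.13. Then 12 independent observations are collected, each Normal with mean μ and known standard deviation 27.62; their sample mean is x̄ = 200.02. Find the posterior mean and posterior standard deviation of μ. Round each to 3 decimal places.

Posterior mean ≈ 198.656; posterior SD ≈ 7.571

With known σ, the Normal prior is conjugate. Weight on the data is w = (n/σ²)/(n/σ² + 1/τ₀²) = 0.0157302/(0.0157302+0.00171745) = 0.90157.
Posterior mean = w·x̄ + (1−w)·μ₀ = 0.90157·200.02 + 0.098435·186.16 = 198.656. Posterior variance = 1/(0.0157302+0.00171745) = 57.3143, so SD = 7.571.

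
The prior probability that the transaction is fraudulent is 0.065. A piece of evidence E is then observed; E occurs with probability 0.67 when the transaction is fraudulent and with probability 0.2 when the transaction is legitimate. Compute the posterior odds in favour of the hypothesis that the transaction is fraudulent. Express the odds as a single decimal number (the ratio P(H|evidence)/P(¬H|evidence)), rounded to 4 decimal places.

Prior odds = 0.065/(1−0.065) = 0.069519. In log-odds, ln(0.069519) = -2.6662.
Add log likelihood ratio: ln(3.3500) = 1.2090.
Posterior log-odds = -1.4572, so posterior odds = exp(-1.4572) = 0.23289.

Posterior odds ≈ 0.2329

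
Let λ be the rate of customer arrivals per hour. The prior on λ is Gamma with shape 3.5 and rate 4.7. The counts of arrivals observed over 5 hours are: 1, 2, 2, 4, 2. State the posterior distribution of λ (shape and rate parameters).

Posterior: Gamma(shape=14.5, rate=9.7)

Total count ∑xᵢ = 11 over n = 5 hours.
Gamma is conjugate to the Poisson likelihood: posterior is Gamma(shape = 3.5+11 = 14.5, rate = 4.7+5 = 9.7).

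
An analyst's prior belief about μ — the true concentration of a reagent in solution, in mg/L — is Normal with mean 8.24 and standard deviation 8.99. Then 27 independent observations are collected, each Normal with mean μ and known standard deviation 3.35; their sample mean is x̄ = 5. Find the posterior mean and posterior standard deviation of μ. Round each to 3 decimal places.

Posterior mean ≈ 5.017; posterior SD ≈ 0.643

Prior precision 1/τ₀² = 1/8.99² = 0.0123732; data precision n/σ² = 27/3.35² = 2.40588.
Posterior precision = 0.0123732 + 2.40588 = 2.41825, giving posterior SD = 1/√2.41825 = 0.643.
Posterior mean = (0.0123732·8.24 + 2.40588·5) / 2.41825 = 5.017.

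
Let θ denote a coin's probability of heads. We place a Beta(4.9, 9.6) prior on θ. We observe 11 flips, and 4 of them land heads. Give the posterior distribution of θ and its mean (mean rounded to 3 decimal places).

Observing 4 successes and 7 failures updates Beta(4.9, 9.6) by adding the success and failure counts to the two shape parameters: α = 4.9+4 = 8.9, β = 9.6+7 = 16.6.
Posterior mean = α/(α+β) = 8.9/25.5 = 0.349.

Posterior: Beta(8.9, 16.6); mean ≈ 0.349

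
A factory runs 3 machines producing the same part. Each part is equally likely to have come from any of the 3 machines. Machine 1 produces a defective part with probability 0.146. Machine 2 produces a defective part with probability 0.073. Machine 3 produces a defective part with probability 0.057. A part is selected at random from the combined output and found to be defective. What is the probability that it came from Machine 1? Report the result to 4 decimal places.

Tabulate prior·likelihood by source: [1] prior 0.333333, lik 0.146, product 0.04867; [2] prior 0.333333, lik 0.073, product 0.02433; [3] prior 0.333333, lik 0.057, product 0.01900.
Normalizing constant = 0.092000; the posterior for Machine 1 is its product over the sum, 0.04867/0.092000 = 0.5290.

Posterior probability ≈ 0.5290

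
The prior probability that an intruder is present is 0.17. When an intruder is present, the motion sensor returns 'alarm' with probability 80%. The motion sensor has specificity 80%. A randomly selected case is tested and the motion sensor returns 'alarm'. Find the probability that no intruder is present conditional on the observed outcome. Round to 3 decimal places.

P(¬H | E) ≈ 0.550

Let H be the event that an intruder is present. P(H) = 0.17, so P(¬H) = 0.83. With E the 'alarm' result, P(E|H) = 0.8 and P(E|¬H) = 0.2.
P(E) = 0.8·0.17 + 0.2·0.83 = 0.13600 + 0.16600 = 0.30200.
By Bayes' theorem, P(H|E) = 0.13600 / 0.30200 = 0.450. Hence P(¬H|E) = 1 − 0.450 = 0.550.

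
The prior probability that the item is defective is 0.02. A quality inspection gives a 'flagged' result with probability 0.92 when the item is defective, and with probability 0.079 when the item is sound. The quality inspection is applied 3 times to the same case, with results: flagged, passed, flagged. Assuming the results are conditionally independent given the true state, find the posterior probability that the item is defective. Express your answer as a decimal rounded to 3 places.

Posterior P(H) ≈ 0.194

Let H be the event that the item is defective; start with P(H) = 0.02. P('flagged'|H) = 0.92, P('flagged'|¬H) = 0.079.
Update on result 1 ('flagged'): P(H) ← 0.92·0.0200 / (0.92·0.0200 + 0.079·0.9800) = 0.018400/0.095820 = 0.1920.
Update on result 2 ('passed'): P(H) ← 0.08·0.1920 / (0.08·0.1920 + 0.921·0.8080) = 0.015362/0.75951 = 0.0202.
Update on result 3 ('flagged'): P(H) ← 0.92·0.0202 / (0.92·0.0202 + 0.079·0.9798) = 0.018608/0.096010 = 0.1938.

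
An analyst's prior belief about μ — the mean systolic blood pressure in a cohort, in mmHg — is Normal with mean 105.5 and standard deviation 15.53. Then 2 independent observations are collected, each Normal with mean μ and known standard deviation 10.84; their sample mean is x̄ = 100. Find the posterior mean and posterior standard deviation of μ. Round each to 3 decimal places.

Posterior mean ≈ 101.077; posterior SD ≈ 6.873

Prior precision 1/τ₀² = 1/15.53² = 0.00414627; data precision n/σ² = 2/10.84² = 0.0170205.
Posterior precision = 0.00414627 + 0.0170205 = 0.0211667, giving posterior SD = 1/√0.0211667 = 6.873.
Posterior mean = (0.00414627·105.5 + 0.0170205·100) / 0.0211667 = 101.077.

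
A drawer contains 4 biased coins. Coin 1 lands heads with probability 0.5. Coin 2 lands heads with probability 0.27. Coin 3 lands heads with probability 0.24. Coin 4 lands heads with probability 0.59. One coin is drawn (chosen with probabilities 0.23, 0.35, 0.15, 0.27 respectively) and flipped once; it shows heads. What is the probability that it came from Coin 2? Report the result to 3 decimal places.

P(heads|C1) = 0.5; P(heads|C2) = 0.27; P(heads|C3) = 0.24; P(heads|C4) = 0.59.
Prior × likelihood for each source: 0.23·0.5=0.1150, 0.35·0.27=0.09450, 0.15·0.24=0.03600, 0.27·0.59=0.1593. Summing gives P(heads) = 0.40480.
P(Coin 2 | heads) = 0.09450 / 0.40480 = 0.233.

Posterior probability ≈ 0.233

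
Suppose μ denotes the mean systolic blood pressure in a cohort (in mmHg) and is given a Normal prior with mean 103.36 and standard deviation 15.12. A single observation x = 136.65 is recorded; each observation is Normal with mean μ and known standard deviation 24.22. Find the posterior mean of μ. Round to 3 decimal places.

Prior precision 1/τ₀² = 1/15.12² = 0.00437418; data precision n/σ² = 1/24.22² = 0.00170471.
Posterior precision = 0.00437418 + 0.00170471 = 0.00607889.
Posterior mean = (0.00437418·103.36 + 0.00170471·136.65) / 0.00607889 = 112.696.

Posterior mean ≈ 112.696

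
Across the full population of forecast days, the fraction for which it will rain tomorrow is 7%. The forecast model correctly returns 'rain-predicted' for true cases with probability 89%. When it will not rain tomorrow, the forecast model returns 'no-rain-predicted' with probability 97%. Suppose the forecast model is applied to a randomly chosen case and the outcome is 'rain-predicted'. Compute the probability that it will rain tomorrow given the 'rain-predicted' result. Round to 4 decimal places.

Write H for 'it will rain tomorrow'. Prior odds H:¬H = 0.07/0.93 = 0.075269. For the 'rain-predicted' outcome, the likelihood ratio is 0.89/0.03 = 29.667.
Posterior odds = 0.075269 × 29.667 = 2.2330, so P(H|E) = 2.2330/(1+2.2330) = 0.6907.

P(H | E) ≈ 0.6907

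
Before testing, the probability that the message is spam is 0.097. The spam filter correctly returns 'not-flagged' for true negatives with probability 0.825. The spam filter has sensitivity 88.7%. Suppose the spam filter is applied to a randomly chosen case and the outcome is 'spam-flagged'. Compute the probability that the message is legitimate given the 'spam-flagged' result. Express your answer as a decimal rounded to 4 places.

P(¬H | E) ≈ 0.6475

Write H for 'the message is spam'. Prior odds H:¬H = 0.097/0.903 = 0.10742. For the 'spam-flagged' outcome, the likelihood ratio is 0.887/0.175 = 5.0686.
Posterior odds = 0.10742 × 5.0686 = 0.54446, so P(H|E) = 0.54446/(1+0.54446) = 0.3525. Then P(¬H|E) = 1 − 0.3525 = 0.6475.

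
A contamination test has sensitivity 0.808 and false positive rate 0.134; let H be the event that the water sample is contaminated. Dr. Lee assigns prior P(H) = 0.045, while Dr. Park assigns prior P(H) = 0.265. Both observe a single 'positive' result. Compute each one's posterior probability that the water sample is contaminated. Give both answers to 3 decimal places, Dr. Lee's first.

Dr. Lee: 0.221; Dr. Park: 0.685

The likelihood ratio for a 'positive' result is 0.808/0.134 = 6.0299.
Dr. Lee: prior odds 0.045/0.955 = 0.047120; posterior odds 0.28413; posterior probability 0.221.
Dr. Park: prior odds 0.265/0.735 = 0.36054; posterior odds 2.1740; posterior probability 0.685.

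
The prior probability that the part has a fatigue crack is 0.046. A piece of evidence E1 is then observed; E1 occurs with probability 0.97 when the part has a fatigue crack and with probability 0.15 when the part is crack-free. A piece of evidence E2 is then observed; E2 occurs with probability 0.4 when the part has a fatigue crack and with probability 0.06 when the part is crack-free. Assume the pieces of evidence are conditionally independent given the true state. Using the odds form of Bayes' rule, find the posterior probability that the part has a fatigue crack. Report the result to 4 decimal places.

Prior odds = 0.046/(1−0.046) = 0.048218. In log-odds, ln(0.048218) = -3.0320.
Add log likelihood ratios: ln(6.4667) + ln(6.6667) = 3.7638.
Posterior log-odds = 0.73176, so posterior odds = exp(0.73176) = 2.0787. Converting, P(H|E) = 2.0787/3.0787 = 0.6752.

Posterior probability ≈ 0.6752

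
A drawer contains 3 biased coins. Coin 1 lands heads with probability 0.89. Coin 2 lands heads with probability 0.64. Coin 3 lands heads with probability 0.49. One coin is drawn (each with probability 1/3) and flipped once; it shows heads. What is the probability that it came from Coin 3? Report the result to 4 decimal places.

Tabulate prior·likelihood by source: [1] prior 0.333333, lik 0.89, product 0.2967; [2] prior 0.333333, lik 0.64, product 0.2133; [3] prior 0.333333, lik 0.49, product 0.1633.
Normalizing constant = 0.67333; the posterior for Coin 3 is its product over the sum, 0.1633/0.67333 = 0.2426.

Posterior probability ≈ 0.2426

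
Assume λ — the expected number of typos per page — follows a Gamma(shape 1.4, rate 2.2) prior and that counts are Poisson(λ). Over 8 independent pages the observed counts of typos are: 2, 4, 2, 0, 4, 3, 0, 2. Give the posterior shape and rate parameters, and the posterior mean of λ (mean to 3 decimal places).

Posterior: Gamma(shape=18.4, rate=10.2); mean ≈ 1.804

The Poisson likelihood adds the total count to the shape and the number of exposure periods to the rate. Here ∑xᵢ = 17 and n = 8, so shape 1.4→18.4 and rate 2.2→10.2.
Posterior mean = shape/rate = 18.4/10.2 = 1.804.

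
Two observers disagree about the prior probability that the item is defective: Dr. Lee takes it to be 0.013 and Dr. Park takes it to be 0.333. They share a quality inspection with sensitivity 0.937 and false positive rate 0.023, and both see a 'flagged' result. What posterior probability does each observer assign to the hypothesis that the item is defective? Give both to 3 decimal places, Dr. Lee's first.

Dr. Lee: 0.349; Dr. Park: 0.953

P('+'|H) = 0.937, P('+'|¬H) = 0.023.
Dr. Lee: numerator 0.937·0.013 = 0.012181; evidence = 0.012181+0.023·0.987 = 0.034882; posterior = 0.349.
Dr. Park: numerator 0.937·0.333 = 0.31202; evidence = 0.31202+0.023·0.667 = 0.32736; posterior = 0.953.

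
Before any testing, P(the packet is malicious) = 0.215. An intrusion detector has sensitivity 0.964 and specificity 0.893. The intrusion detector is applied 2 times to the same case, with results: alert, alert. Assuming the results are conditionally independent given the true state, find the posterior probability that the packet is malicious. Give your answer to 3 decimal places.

Posterior P(H) ≈ 0.957

Let H be the event that the packet is malicious; start with P(H) = 0.215. P('alert'|H) = 0.964, P('alert'|¬H) = 0.107.
Update on result 1 ('alert'): P(H) ← 0.964·0.2150 / (0.964·0.2150 + 0.107·0.7850) = 0.20726/0.29125 = 0.7116.
Update on result 2 ('alert'): P(H) ← 0.964·0.7116 / (0.964·0.7116 + 0.107·0.2884) = 0.68599/0.71685 = 0.9570.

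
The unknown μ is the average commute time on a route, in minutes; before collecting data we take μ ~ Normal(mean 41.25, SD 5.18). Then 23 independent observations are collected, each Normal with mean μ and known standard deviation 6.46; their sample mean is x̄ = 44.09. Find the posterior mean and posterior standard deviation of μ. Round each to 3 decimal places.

Prior precision 1/τ₀² = 1/5.18² = 0.0372684; data precision n/σ² = 23/6.46² = 0.551141.
Posterior precision = 0.0372684 + 0.551141 = 0.588409, giving posterior SD = 1/√0.588409 = 1.304.
Posterior mean = (0.0372684·41.25 + 0.551141·44.09) / 0.588409 = 43.910.

Posterior mean ≈ 43.910; posterior SD ≈ 1.304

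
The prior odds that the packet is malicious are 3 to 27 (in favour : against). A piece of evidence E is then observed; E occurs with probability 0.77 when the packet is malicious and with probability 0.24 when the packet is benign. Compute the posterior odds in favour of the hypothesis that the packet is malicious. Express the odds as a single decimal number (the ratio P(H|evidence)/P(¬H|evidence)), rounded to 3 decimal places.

Posterior odds ≈ 0.356

Prior odds = 3/27 = 0.11111. In log-odds, ln(0.11111) = -2.1972.
Add log likelihood ratio: ln(3.2083) = 1.1658.
Posterior log-odds = -1.0315, so posterior odds = exp(-1.0315) = 0.35648.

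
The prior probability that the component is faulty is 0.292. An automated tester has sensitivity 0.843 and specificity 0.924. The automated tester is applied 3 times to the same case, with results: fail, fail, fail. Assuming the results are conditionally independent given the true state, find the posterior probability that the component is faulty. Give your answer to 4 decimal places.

With H the event that the component is faulty, the joint likelihood of the observed sequence is P(data|H) = 0.843·0.843·0.843 = 0.59908 and P(data|¬H) = 0.076·0.076·0.076 = 0.00043898.
Bayes: P(H|data) = 0.292·0.59908 / (0.292·0.59908 + 0.708·0.00043898) = 0.17493/0.17524 = 0.9982.

Posterior P(H) ≈ 0.9982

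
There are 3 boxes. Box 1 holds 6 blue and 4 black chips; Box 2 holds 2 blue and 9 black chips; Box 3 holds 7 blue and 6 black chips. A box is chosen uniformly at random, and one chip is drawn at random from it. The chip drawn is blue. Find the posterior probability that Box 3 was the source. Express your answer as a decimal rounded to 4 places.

P(blue|Box 1) = 0.6; P(blue|Box 2) = 0.1818; P(blue|Box 3) = 0.5385.
Prior × likelihood for each source: 0.333333·0.6=0.2000, 0.333333·0.1818=0.06061, 0.333333·0.5385=0.1795. Summing gives P(blue) = 0.44009.
P(Box 3 | blue) = 0.1795 / 0.44009 = 0.4078.

Posterior probability ≈ 0.4078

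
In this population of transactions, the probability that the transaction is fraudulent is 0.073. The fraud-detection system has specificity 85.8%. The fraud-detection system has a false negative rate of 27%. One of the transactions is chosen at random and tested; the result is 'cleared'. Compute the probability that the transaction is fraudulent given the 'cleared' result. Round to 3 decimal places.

Write H for 'the transaction is fraudulent'. Prior odds H:¬H = 0.073/0.927 = 0.078749. For the 'cleared' outcome, the likelihood ratio is 0.27/0.858 = 0.31469.
Posterior odds = 0.078749 × 0.31469 = 0.024781, so P(H|E) = 0.024781/(1+0.024781) = 0.024.

P(H | E) ≈ 0.024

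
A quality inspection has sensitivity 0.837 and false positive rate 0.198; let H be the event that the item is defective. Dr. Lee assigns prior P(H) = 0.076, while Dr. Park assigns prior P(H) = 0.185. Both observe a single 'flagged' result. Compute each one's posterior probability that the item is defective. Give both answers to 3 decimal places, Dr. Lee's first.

P('+'|H) = 0.837, P('+'|¬H) = 0.198.
Dr. Lee: numerator 0.837·0.076 = 0.063612; evidence = 0.063612+0.198·0.924 = 0.24656; posterior = 0.258.
Dr. Park: numerator 0.837·0.185 = 0.15484; evidence = 0.15484+0.198·0.815 = 0.31621; posterior = 0.490.

Dr. Lee: 0.258; Dr. Park: 0.490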